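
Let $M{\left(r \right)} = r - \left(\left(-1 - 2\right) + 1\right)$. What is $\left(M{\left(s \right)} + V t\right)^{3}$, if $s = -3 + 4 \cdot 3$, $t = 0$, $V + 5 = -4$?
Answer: $1331$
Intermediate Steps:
$V = -9$ ($V = -5 - 4 = -9$)
$s = 9$ ($s = -3 + 12 = 9$)
$M{\left(r \right)} = 2 + r$ ($M{\left(r \right)} = r - \left(-3 + 1\right) = r - -2 = r + 2 = 2 + r$)
$\left(M{\left(s \right)} + V t\right)^{3} = \left(\left(2 + 9\right) - 0\right)^{3} = \left(11 + 0\right)^{3} = 11^{3} = 1331$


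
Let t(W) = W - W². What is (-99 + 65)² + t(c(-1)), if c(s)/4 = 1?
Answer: 1144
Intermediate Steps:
c(s) = 4 (c(s) = 4*1 = 4)
(-99 + 65)² + t(c(-1)) = (-99 + 65)² + 4*(1 - 1*4) = (-34)² + 4*(1 - 4) = 1156 + 4*(-3) = 1156 - 12 = 1144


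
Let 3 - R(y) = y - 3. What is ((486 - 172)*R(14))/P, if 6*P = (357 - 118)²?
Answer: -15072/57121 ≈ -0.26386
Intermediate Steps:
R(y) = 6 - y (R(y) = 3 - (y - 3) = 3 - (-3 + y) = 3 + (3 - y) = 6 - y)
P = 57121/6 (P = (357 - 118)²/6 = (⅙)*239² = (⅙)*57121 = 57121/6 ≈ 9520.2)
((486 - 172)*R(14))/P = ((486 - 172)*(6 - 1*14))/(57121/6) = (314*(6 - 14))*(6/57121) = (314*(-8))*(6/57121) = -2512*6/57121 = -15072/57121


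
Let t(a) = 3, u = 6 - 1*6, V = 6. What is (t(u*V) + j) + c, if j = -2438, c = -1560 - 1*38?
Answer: -4033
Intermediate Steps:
u = 0 (u = 6 - 6 = 0)
c = -1598 (c = -1560 - 38 = -1598)
(t(u*V) + j) + c = (3 - 2438) - 1598 = -2435 - 1598 = -4033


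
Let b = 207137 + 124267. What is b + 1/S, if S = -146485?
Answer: 48545714939/146485 ≈ 3.3140e+5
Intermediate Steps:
b = 331404
b + 1/S = 331404 + 1/(-146485) = 331404 - 1/146485 = 48545714939/146485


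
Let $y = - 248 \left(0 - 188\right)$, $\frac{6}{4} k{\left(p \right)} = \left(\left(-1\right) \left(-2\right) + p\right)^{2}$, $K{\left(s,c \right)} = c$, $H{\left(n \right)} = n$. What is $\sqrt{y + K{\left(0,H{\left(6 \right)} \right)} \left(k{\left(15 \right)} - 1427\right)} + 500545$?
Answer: $500545 + \sqrt{39218} \approx 5.0074 \cdot 10^{5}$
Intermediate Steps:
$k{\left(p \right)} = \frac{2 \left(2 + p\right)^{2}}{3}$ ($k{\left(p \right)} = \frac{2 \left(\left(-1\right) \left(-2\right) + p\right)^{2}}{3} = \frac{2 \left(2 + p\right)^{2}}{3}$)
$y = 46624$ ($y = \left(-248\right) \left(-188\right) = 46624$)
$\sqrt{y + K{\left(0,H{\left(6 \right)} \right)} \left(k{\left(15 \right)} - 1427\right)} + 500545 = \sqrt{46624 + 6 \left(\frac{2 \left(2 + 15\right)^{2}}{3} - 1427\right)} + 500545 = \sqrt{46624 + 6 \left(\frac{2 \cdot 17^{2}}{3} - 1427\right)} + 500545 = \sqrt{46624 + 6 \left(\frac{2}{3} \cdot 289 - 1427\right)} + 500545 = \sqrt{46624 + 6 \left(\frac{578}{3} - 1427\right)} + 500545 = \sqrt{46624 + 6 \left(- \frac{3703}{3}\right)} + 500545 = \sqrt{46624 - 7406} + 500545 = \sqrt{39218} + 500545 = 500545 + \sqrt{39218}$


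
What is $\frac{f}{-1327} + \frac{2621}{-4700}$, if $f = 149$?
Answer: $- \frac{4178367}{6236900} \approx -0.66994$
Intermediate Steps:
$\frac{f}{-1327} + \frac{2621}{-4700} = \frac{149}{-1327} + \frac{2621}{-4700} = 149 \left(- \frac{1}{1327}\right) + 2621 \left(- \frac{1}{4700}\right) = - \frac{149}{1327} - \frac{2621}{4700} = - \frac{4178367}{6236900}$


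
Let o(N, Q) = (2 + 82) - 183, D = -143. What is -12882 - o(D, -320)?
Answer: -12783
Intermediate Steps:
o(N, Q) = -99 (o(N, Q) = 84 - 183 = -99)
-12882 - o(D, -320) = -12882 - 1*(-99) = -12882 + 99 = -12783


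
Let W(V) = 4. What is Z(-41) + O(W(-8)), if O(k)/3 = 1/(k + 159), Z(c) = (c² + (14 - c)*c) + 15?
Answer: -91114/163 ≈ -558.98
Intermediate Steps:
Z(c) = 15 + c² + c*(14 - c) (Z(c) = (c² + c*(14 - c)) + 15 = 15 + c² + c*(14 - c))
O(k) = 3/(159 + k) (O(k) = 3/(k + 159) = 3/(159 + k))
Z(-41) + O(W(-8)) = (15 + 14*(-41)) + 3/(159 + 4) = (15 - 574) + 3/163 = -559 + 3*(1/163) = -559 + 3/163 = -91114/163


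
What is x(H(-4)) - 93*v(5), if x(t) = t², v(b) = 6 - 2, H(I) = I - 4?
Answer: -308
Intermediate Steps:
H(I) = -4 + I
v(b) = 4
x(H(-4)) - 93*v(5) = (-4 - 4)² - 93*4 = (-8)² - 372 = 64 - 372 = -308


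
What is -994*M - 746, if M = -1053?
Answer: 1045936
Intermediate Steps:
-994*M - 746 = -994*(-1053) - 746 = 1046682 - 746 = 1045936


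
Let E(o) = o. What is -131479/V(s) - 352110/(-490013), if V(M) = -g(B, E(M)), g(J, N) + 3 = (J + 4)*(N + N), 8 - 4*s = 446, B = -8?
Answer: 64733811257/427781349 ≈ 151.32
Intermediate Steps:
s = -219/2 (s = 2 - ¼*446 = 2 - 223/2 = -219/2 ≈ -109.50)
g(J, N) = -3 + 2*N*(4 + J) (g(J, N) = -3 + (J + 4)*(N + N) = -3 + (4 + J)*(2*N) = -3 + 2*N*(4 + J))
V(M) = 3 + 8*M (V(M) = -(-3 + 8*M + 2*(-8)*M) = -(-3 + 8*M - 16*M) = -(-3 - 8*M) = 3 + 8*M)
-131479/V(s) - 352110/(-490013) = -131479/(3 + 8*(-219/2)) - 352110/(-490013) = -131479/(3 - 876) - 352110*(-1/490013) = -131479/(-873) + 352110/490013 = -131479*(-1/873) + 352110/490013 = 131479/873 + 352110/490013 = 64733811257/427781349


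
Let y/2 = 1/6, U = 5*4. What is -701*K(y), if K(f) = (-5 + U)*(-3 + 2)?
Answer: 10515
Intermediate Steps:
U = 20
y = ⅓ (y = 2/6 = 2*(⅙) = ⅓ ≈ 0.33333)
K(f) = -15 (K(f) = (-5 + 20)*(-3 + 2) = 15*(-1) = -15)
-701*K(y) = -701*(-15) = 10515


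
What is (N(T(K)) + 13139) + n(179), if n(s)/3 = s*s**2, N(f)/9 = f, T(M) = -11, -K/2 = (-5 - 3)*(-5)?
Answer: 17219057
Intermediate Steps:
K = -80 (K = -2*(-5 - 3)*(-5) = -(-16)*(-5) = -2*40 = -80)
N(f) = 9*f
n(s) = 3*s**3 (n(s) = 3*(s*s**2) = 3*s**3)
(N(T(K)) + 13139) + n(179) = (9*(-11) + 13139) + 3*179**3 = (-99 + 13139) + 3*5735339 = 13040 + 17206017 = 17219057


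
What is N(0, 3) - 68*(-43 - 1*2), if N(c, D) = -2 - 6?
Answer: 3052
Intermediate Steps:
N(c, D) = -8
N(0, 3) - 68*(-43 - 1*2) = -8 - 68*(-43 - 1*2) = -8 - 68*(-43 - 2) = -8 - 68*(-45) = -8 + 3060 = 3052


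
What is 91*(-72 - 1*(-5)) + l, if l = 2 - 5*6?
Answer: -6125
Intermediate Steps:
l = -28 (l = 2 - 30 = -28)
91*(-72 - 1*(-5)) + l = 91*(-72 - 1*(-5)) - 28 = 91*(-72 + 5) - 28 = 91*(-67) - 28 = -6097 - 28 = -6125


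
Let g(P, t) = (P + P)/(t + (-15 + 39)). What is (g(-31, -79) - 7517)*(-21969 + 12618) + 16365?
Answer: 3866350998/55 ≈ 7.0297e+7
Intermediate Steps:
g(P, t) = 2*P/(24 + t) (g(P, t) = (2*P)/(t + 24) = (2*P)/(24 + t) = 2*P/(24 + t))
(g(-31, -79) - 7517)*(-21969 + 12618) + 16365 = (2*(-31)/(24 - 79) - 7517)*(-21969 + 12618) + 16365 = (2*(-31)/(-55) - 7517)*(-9351) + 16365 = (2*(-31)*(-1/55) - 7517)*(-9351) + 16365 = (62/55 - 7517)*(-9351) + 16365 = -413373/55*(-9351) + 16365 = 3865450923/55 + 16365 = 3866350998/55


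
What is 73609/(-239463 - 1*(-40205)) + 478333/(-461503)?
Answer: -129282451241/91958164774 ≈ -1.4059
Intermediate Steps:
73609/(-239463 - 1*(-40205)) + 478333/(-461503) = 73609/(-239463 + 40205) + 478333*(-1/461503) = 73609/(-199258) - 478333/461503 = 73609*(-1/199258) - 478333/461503 = -73609/199258 - 478333/461503 = -129282451241/91958164774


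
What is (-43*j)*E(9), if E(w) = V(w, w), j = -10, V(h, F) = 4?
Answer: 1720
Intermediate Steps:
E(w) = 4
(-43*j)*E(9) = -43*(-10)*4 = 430*4 = 1720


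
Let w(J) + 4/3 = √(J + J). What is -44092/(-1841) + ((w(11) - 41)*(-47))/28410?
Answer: 3768950089/156908430 - 47*√22/28410 ≈ 24.012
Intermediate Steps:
w(J) = -4/3 + √2*√J (w(J) = -4/3 + √(J + J) = -4/3 + √(2*J) = -4/3 + √2*√J)
-44092/(-1841) + ((w(11) - 41)*(-47))/28410 = -44092/(-1841) + (((-4/3 + √2*√11) - 41)*(-47))/28410 = -44092*(-1/1841) + (((-4/3 + √22) - 41)*(-47))*(1/28410) = 44092/1841 + ((-127/3 + √22)*(-47))*(1/28410) = 44092/1841 + (5969/3 - 47*√22)*(1/28410) = 44092/1841 + (5969/85230 - 47*√22/28410) = 3768950089/156908430 - 47*√22/28410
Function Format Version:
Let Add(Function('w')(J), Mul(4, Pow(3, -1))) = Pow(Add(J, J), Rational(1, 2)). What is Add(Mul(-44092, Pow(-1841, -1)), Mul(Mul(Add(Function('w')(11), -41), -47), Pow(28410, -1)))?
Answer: Add(Rational(3768950089, 156908430), Mul(Rational(-47, 28410), Pow(22, Rational(1, 2)))) ≈ 24.012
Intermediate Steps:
Function('w')(J) = Add(Rational(-4, 3), Mul(Pow(2, Rational(1, 2)), Pow(J, Rational(1, 2)))) (Function('w')(J) = Add(Rational(-4, 3), Pow(Add(J, J), Rational(1, 2))) = Add(Rational(-4, 3), Pow(Mul(2, J), Rational(1, 2))) = Add(Rational(-4, 3), Mul(Pow(2, Rational(1, 2)), Pow(J, Rational(1, 2)))))
Add(Mul(-44092, Pow(-1841, -1)), Mul(Mul(Add(Function('w')(11), -41), -47), Pow(28410, -1))) = Add(Mul(-44092, Pow(-1841, -1)), Mul(Mul(Add(Add(Rational(-4, 3), Mul(Pow(2, Rational(1, 2)), Pow(11, Rational(1, 2)))), -41), -47), Pow(28410, -1))) = Add(Mul(-44092, Rational(-1, 1841)), Mul(Mul(Add(Add(Rational(-4, 3), Pow(22, Rational(1, 2))), -41), -47), Rational(1, 28410))) = Add(Rational(44092, 1841), Mul(Mul(Add(Rational(-127, 3), Pow(22, Rational(1, 2))), -47), Rational(1, 28410))) = Add(Rational(44092, 1841), Mul(Add(Rational(5969, 3), Mul(-47, Pow(22, Rational(1, 2)))), Rational(1, 28410))) = Add(Rational(44092, 1841), Add(Rational(5969, 85230), Mul(Rational(-47, 28410), Pow(22, Rational(1, 2))))) = Add(Rational(3768950089, 156908430), Mul(Rational(-47, 28410), Pow(22, Rational(1, 2))))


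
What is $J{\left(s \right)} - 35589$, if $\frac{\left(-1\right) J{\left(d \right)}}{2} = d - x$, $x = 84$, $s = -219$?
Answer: $-34983$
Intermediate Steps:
$J{\left(d \right)} = 168 - 2 d$ ($J{\left(d \right)} = - 2 \left(d - 84\right) = - 2 \left(-84 + d\right) = 168 - 2 d$)
$J{\left(s \right)} - 35589 = \left(168 - -438\right) - 35589 = \left(168 + 438\right) - 35589 = 606 - 35589 = -34983$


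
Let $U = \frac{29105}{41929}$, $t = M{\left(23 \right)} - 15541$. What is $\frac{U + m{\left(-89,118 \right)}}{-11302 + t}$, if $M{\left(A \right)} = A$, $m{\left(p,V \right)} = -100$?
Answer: $\frac{832759}{224907156} \approx 0.0037027$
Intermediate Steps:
$t = -15518$ ($t = 23 - 15541 = -15518$)
$U = \frac{29105}{41929}$ ($U = 29105 \cdot \frac{1}{41929} = \frac{29105}{41929} \approx 0.69415$)
$\frac{U + m{\left(-89,118 \right)}}{-11302 + t} = \frac{\frac{29105}{41929} - 100}{-11302 - 15518} = - \frac{4163795}{41929 \left(-26820\right)} = \left(- \frac{4163795}{41929}\right) \left(- \frac{1}{26820}\right) = \frac{832759}{224907156}$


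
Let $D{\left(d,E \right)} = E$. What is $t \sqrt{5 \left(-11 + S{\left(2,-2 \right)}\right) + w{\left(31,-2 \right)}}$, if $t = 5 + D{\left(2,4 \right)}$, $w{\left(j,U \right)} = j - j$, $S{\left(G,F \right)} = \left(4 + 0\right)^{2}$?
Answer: $45$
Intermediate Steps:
$S{\left(G,F \right)} = 16$ ($S{\left(G,F \right)} = 4^{2} = 16$)
$w{\left(j,U \right)} = 0$
$t = 9$ ($t = 5 + 4 = 9$)
$t \sqrt{5 \left(-11 + S{\left(2,-2 \right)}\right) + w{\left(31,-2 \right)}} = 9 \sqrt{5 \left(-11 + 16\right) + 0} = 9 \sqrt{5 \cdot 5 + 0} = 9 \sqrt{25 + 0} = 9 \sqrt{25} = 9 \cdot 5 = 45$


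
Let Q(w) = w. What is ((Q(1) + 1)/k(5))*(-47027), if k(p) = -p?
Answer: 94054/5 ≈ 18811.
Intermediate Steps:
((Q(1) + 1)/k(5))*(-47027) = ((1 + 1)/((-1*5)))*(-47027) = (2/(-5))*(-47027) = (2*(-⅕))*(-47027) = -⅖*(-47027) = 94054/5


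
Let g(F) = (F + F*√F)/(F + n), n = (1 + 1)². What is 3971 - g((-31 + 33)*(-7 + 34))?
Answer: 115132/29 - 81*√6/29 ≈ 3963.2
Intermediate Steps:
n = 4 (n = 2² = 4)
g(F) = (F + F^(3/2))/(4 + F) (g(F) = (F + F*√F)/(F + 4) = (F + F^(3/2))/(4 + F))
3971 - g((-31 + 33)*(-7 + 34)) = 3971 - ((-31 + 33)*(-7 + 34) + ((-31 + 33)*(-7 + 34))^(3/2))/(4 + (-31 + 33)*(-7 + 34)) = 3971 - (2*27 + (2*27)^(3/2))/(4 + 2*27) = 3971 - (54 + 54^(3/2))/(4 + 54) = 3971 - (54 + 162*√6)/58 = 3971 - (27/29 + 81*√6/29) = 3971 + (-27/29 - 81*√6/29) = 115132/29 - 81*√6/29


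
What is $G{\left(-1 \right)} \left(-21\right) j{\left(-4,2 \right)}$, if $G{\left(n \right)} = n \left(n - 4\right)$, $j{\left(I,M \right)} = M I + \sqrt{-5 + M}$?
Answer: $840 - 105 i \sqrt{3} \approx 840.0 - 181.87 i$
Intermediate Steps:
$j{\left(I,M \right)} = \sqrt{-5 + M} + I M$ ($j{\left(I,M \right)} = I M + \sqrt{-5 + M} = \sqrt{-5 + M} + I M$)
$G{\left(n \right)} = n \left(-4 + n\right)$
$G{\left(-1 \right)} \left(-21\right) j{\left(-4,2 \right)} = - (-4 - 1) \left(-21\right) \left(\sqrt{-5 + 2} - 8\right) = \left(-1\right) \left(-5\right) \left(-21\right) \left(\sqrt{-3} - 8\right) = 5 \left(-21\right) \left(i \sqrt{3} - 8\right) = - 105 \left(-8 + i \sqrt{3}\right) = 840 - 105 i \sqrt{3}$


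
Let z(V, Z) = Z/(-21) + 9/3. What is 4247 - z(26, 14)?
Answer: 12734/3 ≈ 4244.7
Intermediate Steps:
z(V, Z) = 3 - Z/21 (z(V, Z) = Z*(-1/21) + 9*(⅓) = -Z/21 + 3 = 3 - Z/21)
4247 - z(26, 14) = 4247 - (3 - 1/21*14) = 4247 - (3 - ⅔) = 4247 - 1*7/3 = 4247 - 7/3 = 12734/3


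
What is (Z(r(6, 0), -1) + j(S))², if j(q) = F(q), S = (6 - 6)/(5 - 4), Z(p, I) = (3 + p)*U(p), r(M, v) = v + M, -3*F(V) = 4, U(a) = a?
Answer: 24964/9 ≈ 2773.8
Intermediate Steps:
F(V) = -4/3 (F(V) = -⅓*4 = -4/3)
r(M, v) = M + v
Z(p, I) = p*(3 + p) (Z(p, I) = (3 + p)*p = p*(3 + p))
S = 0 (S = 0/1 = 0*1 = 0)
j(q) = -4/3
(Z(r(6, 0), -1) + j(S))² = ((6 + 0)*(3 + (6 + 0)) - 4/3)² = (6*(3 + 6) - 4/3)² = (6*9 - 4/3)² = (54 - 4/3)² = (158/3)² = 24964/9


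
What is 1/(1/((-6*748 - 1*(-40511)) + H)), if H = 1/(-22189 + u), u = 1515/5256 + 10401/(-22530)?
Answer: 5258538342541751/145977246457 ≈ 36023.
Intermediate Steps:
u = -1140817/6578760 (u = 1515*(1/5256) + 10401*(-1/22530) = 505/1752 - 3467/7510 = -1140817/6578760 ≈ -0.17341)
H = -6578760/145977246457 (H = 1/(-22189 - 1140817/6578760) = 1/(-145977246457/6578760) = -6578760/145977246457 ≈ -4.5067e-5)
1/(1/((-6*748 - 1*(-40511)) + H)) = 1/(1/((-6*748 - 1*(-40511)) - 6578760/145977246457)) = 1/(1/((-4488 + 40511) - 6578760/145977246457)) = 1/(1/(36023 - 6578760/145977246457)) = 1/(1/(5258538342541751/145977246457)) = 1/(145977246457/5258538342541751) = 5258538342541751/145977246457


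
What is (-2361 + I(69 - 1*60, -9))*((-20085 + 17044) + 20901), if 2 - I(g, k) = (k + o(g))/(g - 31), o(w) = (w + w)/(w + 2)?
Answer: -5098663870/121 ≈ -4.2138e+7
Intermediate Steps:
o(w) = 2*w/(2 + w) (o(w) = (2*w)/(2 + w) = 2*w/(2 + w))
I(g, k) = 2 - (k + 2*g/(2 + g))/(-31 + g) (I(g, k) = 2 - (k + 2*g/(2 + g))/(g - 31) = 2 - (k + 2*g/(2 + g))/(-31 + g))
(-2361 + I(69 - 1*60, -9))*((-20085 + 17044) + 20901) = (-2361 + (-2*(69 - 1*60) - (2 + (69 - 1*60))*(62 - 9 - 2*(69 - 1*60)))/((-31 + (69 - 1*60))*(2 + (69 - 1*60))))*((-20085 + 17044) + 20901) = (-2361 + (-2*(69 - 60) - (2 + (69 - 60))*(62 - 9 - 2*(69 - 60)))/((-31 + (69 - 60))*(2 + (69 - 60))))*(-3041 + 20901) = (-2361 + (-2*9 - (2 + 9)*(62 - 9 - 2*9))/((-31 + 9)*(2 + 9)))*17860 = (-2361 + (-18 - 1*11*(62 - 9 - 18))/(-22*11))*17860 = (-2361 - 1/22*1/11*(-18 - 1*11*35))*17860 = (-2361 - 1/22*1/11*(-18 - 385))*17860 = (-2361 - 1/22*1/11*(-403))*17860 = (-2361 + 403/242)*17860 = -570959/242*17860 = -5098663870/121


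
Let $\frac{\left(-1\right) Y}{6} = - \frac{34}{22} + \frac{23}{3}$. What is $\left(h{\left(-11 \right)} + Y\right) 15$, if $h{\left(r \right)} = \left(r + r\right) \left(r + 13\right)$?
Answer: $- \frac{13320}{11} \approx -1210.9$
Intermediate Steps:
$Y = - \frac{404}{11}$ ($Y = - 6 \left(- \frac{34}{22} + \frac{23}{3}\right) = - 6 \left(\left(-34\right) \frac{1}{22} + 23 \cdot \frac{1}{3}\right) = - 6 \left(- \frac{17}{11} + \frac{23}{3}\right) = \left(-6\right) \frac{202}{33} = - \frac{404}{11} \approx -36.727$)
$h{\left(r \right)} = 2 r \left(13 + r\right)$
$\left(h{\left(-11 \right)} + Y\right) 15 = \left(2 \left(-11\right) \left(13 - 11\right) - \frac{404}{11}\right) 15 = \left(2 \left(-11\right) 2 - \frac{404}{11}\right) 15 = \left(-44 - \frac{404}{11}\right) 15 = \left(- \frac{888}{11}\right) 15 = - \frac{13320}{11}$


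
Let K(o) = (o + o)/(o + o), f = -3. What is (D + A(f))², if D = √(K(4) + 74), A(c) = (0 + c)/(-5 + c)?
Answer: 4809/64 + 15*√3/4 ≈ 81.636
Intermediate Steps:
K(o) = 1 (K(o) = (2*o)/((2*o)) = (2*o)*(1/(2*o)) = 1)
A(c) = c/(-5 + c)
D = 5*√3 (D = √(1 + 74) = √75 = 5*√3 ≈ 8.6602)
(D + A(f))² = (5*√3 - 3/(-5 - 3))² = (5*√3 - 3/(-8))² = (5*√3 - 3*(-⅛))² = (5*√3 + 3/8)² = (3/8 + 5*√3)²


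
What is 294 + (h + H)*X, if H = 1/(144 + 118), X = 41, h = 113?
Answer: 1290915/262 ≈ 4927.2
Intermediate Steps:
H = 1/262 ≈ 0.0038168
294 + (h + H)*X = 294 + (113 + 1/262)*41 = 294 + (29607/262)*41 = 294 + 1213887/262 = 1290915/262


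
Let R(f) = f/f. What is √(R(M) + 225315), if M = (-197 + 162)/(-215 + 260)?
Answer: 2*√56329 ≈ 474.67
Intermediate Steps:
M = -7/9 (M = -35/45 = -35*1/45 = -7/9 ≈ -0.77778)
R(f) = 1
√(R(M) + 225315) = √(1 + 225315) = √225316 = 2*√56329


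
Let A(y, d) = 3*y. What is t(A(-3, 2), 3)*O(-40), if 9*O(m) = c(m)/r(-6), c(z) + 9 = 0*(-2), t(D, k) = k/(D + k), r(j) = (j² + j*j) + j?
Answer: 1/132 ≈ 0.0075758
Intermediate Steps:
r(j) = j + 2*j² (r(j) = (j² + j²) + j = 2*j² + j = j + 2*j²)
c(z) = -9 (c(z) = -9 + 0*(-2) = -9 + 0 = -9)
O(m) = -1/66 (O(m) = (-9*(-1/(6*(1 + 2*(-6)))))/9 = (-9*(-1/(6*(1 - 12))))/9 = (-9/((-6*(-11))))/9 = (-9/66)/9 = (-9*1/66)/9 = (⅑)*(-3/22) = -1/66)
t(A(-3, 2), 3)*O(-40) = (3/(3*(-3) + 3))*(-1/66) = (3/(-9 + 3))*(-1/66) = (3/(-6))*(-1/66) = (3*(-⅙))*(-1/66) = -½*(-1/66) = 1/132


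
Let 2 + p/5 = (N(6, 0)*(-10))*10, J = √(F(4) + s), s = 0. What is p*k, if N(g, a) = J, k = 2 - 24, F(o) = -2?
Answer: 220 + 11000*I*√2 ≈ 220.0 + 15556.0*I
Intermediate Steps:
k = -22
J = I*√2 (J = √(-2 + 0) = √(-2) = I*√2 ≈ 1.4142*I)
N(g, a) = I*√2
p = -10 - 500*I*√2 (p = -10 + 5*(((I*√2)*(-10))*10) = -10 + 5*(-10*I*√2*10) = -10 + 5*(-100*I*√2) = -10 - 500*I*√2 ≈ -10.0 - 707.11*I)
p*k = (-10 - 500*I*√2)*(-22) = 220 + 11000*I*√2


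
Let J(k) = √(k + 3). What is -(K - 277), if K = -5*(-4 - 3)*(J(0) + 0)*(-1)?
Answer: 277 + 35*√3 ≈ 337.62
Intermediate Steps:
J(k) = √(3 + k)
K = -35*√3 (K = -5*(-4 - 3)*(√(3 + 0) + 0)*(-1) = -(-35)*(√3 + 0)*(-1) = -(-35)*√3*(-1) = (35*√3)*(-1) = -35*√3 ≈ -60.622)
-(K - 277) = -(-35*√3 - 277) = -(-277 - 35*√3) = 277 + 35*√3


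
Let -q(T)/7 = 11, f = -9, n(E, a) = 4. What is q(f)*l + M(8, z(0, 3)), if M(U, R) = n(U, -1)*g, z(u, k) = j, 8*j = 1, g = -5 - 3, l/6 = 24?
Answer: -11120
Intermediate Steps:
l = 144 (l = 6*24 = 144)
g = -8
j = ⅛ (j = (⅛)*1 = ⅛ ≈ 0.12500)
z(u, k) = ⅛
q(T) = -77 (q(T) = -7*11 = -77)
M(U, R) = -32 (M(U, R) = 4*(-8) = -32)
q(f)*l + M(8, z(0, 3)) = -77*144 - 32 = -11088 - 32 = -11120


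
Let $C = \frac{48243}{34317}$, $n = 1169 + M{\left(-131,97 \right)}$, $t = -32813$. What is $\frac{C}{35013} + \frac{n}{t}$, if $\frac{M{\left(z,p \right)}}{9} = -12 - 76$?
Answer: $- \frac{13678727426}{1194732387981} \approx -0.011449$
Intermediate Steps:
$M{\left(z,p \right)} = -792$ ($M{\left(z,p \right)} = 9 \left(-12 - 76\right) = 9 \left(-88\right) = -792$)
$n = 377$ ($n = 1169 - 792 = 377$)
$C = \frac{16081}{11439}$ ($C = 48243 \cdot \frac{1}{34317} = \frac{16081}{11439} \approx 1.4058$)
$\frac{C}{35013} + \frac{n}{t} = \frac{16081}{11439 \cdot 35013} + \frac{377}{-32813} = \frac{16081}{11439} \cdot \frac{1}{35013} + 377 \left(- \frac{1}{32813}\right) = \frac{16081}{400513707} - \frac{377}{32813} = - \frac{13678727426}{1194732387981}$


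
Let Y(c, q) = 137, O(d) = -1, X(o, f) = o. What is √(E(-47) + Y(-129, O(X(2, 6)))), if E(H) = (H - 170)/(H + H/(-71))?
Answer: 21*√70970/470 ≈ 11.903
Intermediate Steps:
E(H) = 71*(-170 + H)/(70*H) (E(H) = (-170 + H)/(H + H*(-1/71)) = (-170 + H)/(H - H/71) = (-170 + H)/((70*H/71)) = (-170 + H)*(71/(70*H)) = 71*(-170 + H)/(70*H))
√(E(-47) + Y(-129, O(X(2, 6)))) = √((71/70)*(-170 - 47)/(-47) + 137) = √((71/70)*(-1/47)*(-217) + 137) = √(2201/470 + 137) = √(66591/470) = 21*√70970/470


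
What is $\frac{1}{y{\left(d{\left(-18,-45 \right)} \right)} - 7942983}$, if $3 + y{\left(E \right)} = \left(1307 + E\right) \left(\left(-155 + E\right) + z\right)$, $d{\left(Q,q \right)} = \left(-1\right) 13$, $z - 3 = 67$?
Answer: $- \frac{1}{8069798} \approx -1.2392 \cdot 10^{-7}$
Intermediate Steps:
$z = 70$ ($z = 3 + 67 = 70$)
$d{\left(Q,q \right)} = -13$
$y{\left(E \right)} = -3 + \left(-85 + E\right) \left(1307 + E\right)$ ($y{\left(E \right)} = -3 + \left(1307 + E\right) \left(\left(-155 + E\right) + 70\right) = -3 + \left(1307 + E\right) \left(-85 + E\right) = -3 + \left(-85 + E\right) \left(1307 + E\right)$)
$\frac{1}{y{\left(d{\left(-18,-45 \right)} \right)} - 7942983} = \frac{1}{\left(-111098 + \left(-13\right)^{2} + 1222 \left(-13\right)\right) - 7942983} = \frac{1}{\left(-111098 + 169 - 15886\right) - 7942983} = \frac{1}{-126815 - 7942983} = \frac{1}{-8069798} = - \frac{1}{8069798}$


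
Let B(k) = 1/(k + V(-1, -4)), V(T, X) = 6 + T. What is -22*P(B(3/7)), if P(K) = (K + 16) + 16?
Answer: -13453/19 ≈ -708.05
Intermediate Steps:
B(k) = 1/(5 + k) (B(k) = 1/(k + (6 - 1)) = 1/(k + 5) = 1/(5 + k))
P(K) = 32 + K (P(K) = (16 + K) + 16 = 32 + K)
-22*P(B(3/7)) = -22*(32 + 1/(5 + 3/7)) = -22*(32 + 1/(38/7)) = -22*(32 + 7/38) = -22*1223/38 = -13453/19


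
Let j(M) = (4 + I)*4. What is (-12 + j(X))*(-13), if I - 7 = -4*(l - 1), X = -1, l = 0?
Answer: -624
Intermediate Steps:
I = 11 (I = 7 - 4*(0 - 1) = 7 - 4*(-1) = 7 + 4 = 11)
j(M) = 60 (j(M) = (4 + 11)*4 = 15*4 = 60)
(-12 + j(X))*(-13) = (-12 + 60)*(-13) = 48*(-13) = -624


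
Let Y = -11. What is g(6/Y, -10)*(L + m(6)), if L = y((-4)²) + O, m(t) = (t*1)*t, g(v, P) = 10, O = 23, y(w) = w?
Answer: 750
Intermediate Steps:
m(t) = t² (m(t) = t*t = t²)
L = 39 (L = (-4)² + 23 = 16 + 23 = 39)
g(6/Y, -10)*(L + m(6)) = 10*(39 + 6²) = 10*(39 + 36) = 10*75 = 750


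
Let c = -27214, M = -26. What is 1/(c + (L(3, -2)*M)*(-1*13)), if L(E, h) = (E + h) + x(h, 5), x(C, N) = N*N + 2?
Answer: -1/17750 ≈ -5.6338e-5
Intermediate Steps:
x(C, N) = 2 + N² (x(C, N) = N² + 2 = 2 + N²)
L(E, h) = 27 + E + h (L(E, h) = (E + h) + (2 + 5²) = (E + h) + (2 + 25) = (E + h) + 27 = 27 + E + h)
1/(c + (L(3, -2)*M)*(-1*13)) = 1/(-27214 + ((27 + 3 - 2)*(-26))*(-1*13)) = 1/(-27214 + (28*(-26))*(-13)) = 1/(-27214 - 728*(-13)) = 1/(-27214 + 9464) = 1/(-17750) = -1/17750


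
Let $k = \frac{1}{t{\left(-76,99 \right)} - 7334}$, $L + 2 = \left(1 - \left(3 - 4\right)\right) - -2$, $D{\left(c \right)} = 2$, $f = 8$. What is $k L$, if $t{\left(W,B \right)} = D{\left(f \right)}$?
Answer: $- \frac{1}{3666} \approx -0.00027278$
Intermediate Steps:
$t{\left(W,B \right)} = 2$
$L = 2$ ($L = -2 + \left(\left(1 - \left(3 - 4\right)\right) - -2\right) = -2 + \left(\left(1 - \left(3 - 4\right)\right) + 2\right) = -2 + \left(\left(1 - -1\right) + 2\right) = -2 + \left(\left(1 + 1\right) + 2\right) = -2 + \left(2 + 2\right) = -2 + 4 = 2$)
$k = - \frac{1}{7332}$ ($k = \frac{1}{2 - 7334} = \frac{1}{-7332} = - \frac{1}{7332} \approx -0.00013639$)
$k L = \left(- \frac{1}{7332}\right) 2 = - \frac{1}{3666}$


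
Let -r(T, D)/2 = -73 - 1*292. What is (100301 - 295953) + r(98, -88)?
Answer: -194922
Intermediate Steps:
r(T, D) = 730 (r(T, D) = -2*(-73 - 1*292) = -2*(-73 - 292) = -2*(-365) = 730)
(100301 - 295953) + r(98, -88) = (100301 - 295953) + 730 = -195652 + 730 = -194922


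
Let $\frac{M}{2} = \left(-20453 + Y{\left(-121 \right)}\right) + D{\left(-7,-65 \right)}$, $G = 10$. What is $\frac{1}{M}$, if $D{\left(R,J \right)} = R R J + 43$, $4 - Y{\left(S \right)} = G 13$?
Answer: $- \frac{1}{47442} \approx -2.1078 \cdot 10^{-5}$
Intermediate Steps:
$Y{\left(S \right)} = -126$ ($Y{\left(S \right)} = 4 - 10 \cdot 13 = 4 - 130 = -126$)
$D{\left(R,J \right)} = 43 + J R^{2}$ ($D{\left(R,J \right)} = R^{2} J + 43 = J R^{2} + 43 = 43 + J R^{2}$)
$M = -47442$ ($M = 2 \left(\left(-20453 - 126\right) + \left(43 - 65 \left(-7\right)^{2}\right)\right) = 2 \left(-20579 + \left(43 - 3185\right)\right) = 2 \left(-20579 - 3142\right) = 2 \left(-23721\right) = -47442$)
$\frac{1}{M} = \frac{1}{-47442} = - \frac{1}{47442}$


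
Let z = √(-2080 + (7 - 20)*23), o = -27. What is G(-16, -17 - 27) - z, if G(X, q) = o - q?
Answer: 17 - I*√2379 ≈ 17.0 - 48.775*I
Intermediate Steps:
G(X, q) = -27 - q
z = I*√2379 (z = √(-2080 - 13*23) = √(-2080 - 299) = √(-2379) = I*√2379 ≈ 48.775*I)
G(-16, -17 - 27) - z = (-27 - (-17 - 27)) - I*√2379 = (-27 - 1*(-44)) - I*√2379 = (-27 + 44) - I*√2379 = 17 - I*√2379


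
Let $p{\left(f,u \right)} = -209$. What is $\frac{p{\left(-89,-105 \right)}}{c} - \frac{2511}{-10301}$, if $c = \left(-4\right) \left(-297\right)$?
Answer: $\frac{75469}{1112508} \approx 0.067837$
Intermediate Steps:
$c = 1188$
$\frac{p{\left(-89,-105 \right)}}{c} - \frac{2511}{-10301} = - \frac{209}{1188} - \frac{2511}{-10301} = \left(-209\right) \frac{1}{1188} - - \frac{2511}{10301} = - \frac{19}{108} + \frac{2511}{10301} = \frac{75469}{1112508}$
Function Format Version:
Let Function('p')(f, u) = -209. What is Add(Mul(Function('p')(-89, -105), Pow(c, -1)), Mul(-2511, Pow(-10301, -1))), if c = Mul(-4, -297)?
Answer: Rational(75469, 1112508) ≈ 0.067837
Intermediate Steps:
c = 1188
Add(Mul(Function('p')(-89, -105), Pow(c, -1)), Mul(-2511, Pow(-10301, -1))) = Add(Mul(-209, Pow(1188, -1)), Mul(-2511, Pow(-10301, -1))) = Add(Mul(-209, Rational(1, 1188)), Mul(-2511, Rational(-1, 10301))) = Add(Rational(-19, 108), Rational(2511, 10301)) = Rational(75469, 1112508)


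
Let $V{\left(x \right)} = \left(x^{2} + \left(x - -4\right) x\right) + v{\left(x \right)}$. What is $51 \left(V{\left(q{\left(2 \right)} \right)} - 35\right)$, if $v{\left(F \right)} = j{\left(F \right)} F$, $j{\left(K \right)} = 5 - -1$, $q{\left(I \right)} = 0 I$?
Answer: $-1785$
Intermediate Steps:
$q{\left(I \right)} = 0$
$j{\left(K \right)} = 6$ ($j{\left(K \right)} = 5 + 1 = 6$)
$v{\left(F \right)} = 6 F$
$V{\left(x \right)} = x^{2} + 6 x + x \left(4 + x\right)$ ($V{\left(x \right)} = \left(x^{2} + \left(x - -4\right) x\right) + 6 x = \left(x^{2} + \left(x + 4\right) x\right) + 6 x = \left(x^{2} + \left(4 + x\right) x\right) + 6 x = \left(x^{2} + x \left(4 + x\right)\right) + 6 x = x^{2} + 6 x + x \left(4 + x\right)$)
$51 \left(V{\left(q{\left(2 \right)} \right)} - 35\right) = 51 \left(2 \cdot 0 \left(5 + 0\right) - 35\right) = 51 \left(2 \cdot 0 \cdot 5 - 35\right) = 51 \left(0 - 35\right) = 51 \left(-35\right) = -1785$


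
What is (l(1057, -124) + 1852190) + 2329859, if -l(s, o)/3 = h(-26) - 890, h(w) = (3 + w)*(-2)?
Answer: 4184581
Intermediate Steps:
h(w) = -6 - 2*w
l(s, o) = 2532 (l(s, o) = -3*((-6 - 2*(-26)) - 890) = -3*((-6 + 52) - 890) = -3*(46 - 890) = -3*(-844) = 2532)
(l(1057, -124) + 1852190) + 2329859 = (2532 + 1852190) + 2329859 = 1854722 + 2329859 = 4184581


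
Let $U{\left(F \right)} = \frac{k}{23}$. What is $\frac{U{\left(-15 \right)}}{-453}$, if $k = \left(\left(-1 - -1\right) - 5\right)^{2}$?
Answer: $- \frac{25}{10419} \approx -0.0023995$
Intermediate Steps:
$k = 25$ ($k = \left(\left(-1 + 1\right) - 5\right)^{2} = \left(0 - 5\right)^{2} = \left(-5\right)^{2} = 25$)
$U{\left(F \right)} = \frac{25}{23}$
$\frac{U{\left(-15 \right)}}{-453} = \frac{25}{23 \left(-453\right)} = \frac{25}{23} \left(- \frac{1}{453}\right) = - \frac{25}{10419}$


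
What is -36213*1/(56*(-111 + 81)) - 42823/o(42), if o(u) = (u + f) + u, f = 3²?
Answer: -22858277/52080 ≈ -438.91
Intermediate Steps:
f = 9
o(u) = 9 + 2*u (o(u) = (u + 9) + u = (9 + u) + u = 9 + 2*u)
-36213*1/(56*(-111 + 81)) - 42823/o(42) = -36213*1/(56*(-111 + 81)) - 42823/(9 + 2*42) = -36213/(56*(-30)) - 42823/(9 + 84) = -36213/(-1680) - 42823/93 = -36213*(-1/1680) - 42823*1/93 = 12071/560 - 42823/93 = -22858277/52080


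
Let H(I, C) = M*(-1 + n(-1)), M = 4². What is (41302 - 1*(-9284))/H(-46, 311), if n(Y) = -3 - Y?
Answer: -8431/8 ≈ -1053.9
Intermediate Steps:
M = 16
H(I, C) = -48 (H(I, C) = 16*(-1 + (-3 - 1*(-1))) = 16*(-1 + (-3 + 1)) = 16*(-1 - 2) = 16*(-3) = -48)
(41302 - 1*(-9284))/H(-46, 311) = (41302 - 1*(-9284))/(-48) = (41302 + 9284)*(-1/48) = 50586*(-1/48) = -8431/8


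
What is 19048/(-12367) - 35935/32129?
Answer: -1056401337/397339343 ≈ -2.6587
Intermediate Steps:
19048/(-12367) - 35935/32129 = 19048*(-1/12367) - 35935*1/32129 = -19048/12367 - 35935/32129 = -1056401337/397339343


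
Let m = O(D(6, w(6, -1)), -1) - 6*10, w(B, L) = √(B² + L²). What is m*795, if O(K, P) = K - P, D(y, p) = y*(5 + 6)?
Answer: 5565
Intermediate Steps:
D(y, p) = 11*y (D(y, p) = y*11 = 11*y)
m = 7 (m = (11*6 - 1*(-1)) - 6*10 = (66 + 1) - 60 = 67 - 60 = 7)
m*795 = 7*795 = 5565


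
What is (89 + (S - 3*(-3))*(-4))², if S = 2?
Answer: 2025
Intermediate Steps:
(89 + (S - 3*(-3))*(-4))² = (89 + (2 - 3*(-3))*(-4))² = (89 + (2 + 9)*(-4))² = (89 + 11*(-4))² = (89 - 44)² = 45² = 2025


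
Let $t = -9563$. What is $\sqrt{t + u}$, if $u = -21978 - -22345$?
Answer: $22 i \sqrt{19} \approx 95.896 i$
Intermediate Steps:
$u = 367$ ($u = -21978 + 22345 = 367$)
$\sqrt{t + u} = \sqrt{-9563 + 367} = \sqrt{-9196} = 22 i \sqrt{19}$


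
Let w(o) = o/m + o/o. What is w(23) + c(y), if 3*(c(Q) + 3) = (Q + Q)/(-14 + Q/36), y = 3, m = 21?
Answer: -3677/3507 ≈ -1.0485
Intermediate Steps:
w(o) = 1 + o/21 (w(o) = o/21 + o/o = o*(1/21) + 1 = o/21 + 1 = 1 + o/21)
c(Q) = -3 + 2*Q/(3*(-14 + Q/36)) (c(Q) = -3 + ((Q + Q)/(-14 + Q/36))/3 = -3 + ((2*Q)/(-14 + Q*(1/36)))/3 = -3 + ((2*Q)/(-14 + Q/36))/3 = -3 + (2*Q/(-14 + Q/36))/3 = -3 + 2*Q/(3*(-14 + Q/36)))
w(23) + c(y) = (1 + (1/21)*23) + 21*(72 + 3)/(-504 + 3) = (1 + 23/21) + 21*75/(-501) = 44/21 + 21*(-1/501)*75 = 44/21 - 525/167 = -3677/3507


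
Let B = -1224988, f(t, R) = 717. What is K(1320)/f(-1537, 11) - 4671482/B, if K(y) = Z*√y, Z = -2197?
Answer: 2335741/612494 - 4394*√330/717 ≈ -107.51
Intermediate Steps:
K(y) = -2197*√y
K(1320)/f(-1537, 11) - 4671482/B = -4394*√330/717 - 4671482/(-1224988) = -4394*√330*(1/717) - 4671482*(-1/1224988) = -4394*√330*(1/717) + 2335741/612494 = -4394*√330/717 + 2335741/612494 = 2335741/612494 - 4394*√330/717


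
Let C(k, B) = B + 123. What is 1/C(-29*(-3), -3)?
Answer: 1/120 ≈ 0.0083333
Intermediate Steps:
C(k, B) = 123 + B
1/C(-29*(-3), -3) = 1/(123 - 3) = 1/120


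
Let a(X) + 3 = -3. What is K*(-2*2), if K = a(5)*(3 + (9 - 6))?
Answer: 144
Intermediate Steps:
a(X) = -6 (a(X) = -3 - 3 = -6)
K = -36 (K = -6*(3 + (9 - 6)) = -6*(3 + 3) = -6*6 = -36)
K*(-2*2) = -(-72)*2 = -36*(-4) = 144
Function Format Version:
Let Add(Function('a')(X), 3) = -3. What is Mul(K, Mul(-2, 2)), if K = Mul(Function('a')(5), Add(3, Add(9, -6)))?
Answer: 144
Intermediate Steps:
Function('a')(X) = -6 (Function('a')(X) = Add(-3, -3) = -6)
K = -36 (K = Mul(-6, Add(3, Add(9, -6))) = Mul(-6, Add(3, 3)) = Mul(-6, 6) = -36)
Mul(K, Mul(-2, 2)) = Mul(-36, Mul(-2, 2)) = Mul(-36, -4) = 144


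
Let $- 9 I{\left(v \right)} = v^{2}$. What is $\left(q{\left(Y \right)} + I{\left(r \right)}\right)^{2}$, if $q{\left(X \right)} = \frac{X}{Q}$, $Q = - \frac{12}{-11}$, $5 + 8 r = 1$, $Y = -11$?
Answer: $\frac{8281}{81} \approx 102.23$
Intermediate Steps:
$r = - \frac{1}{2}$ ($r = - \frac{5}{8} + \frac{1}{8} \cdot 1 = - \frac{5}{8} + \frac{1}{8} = - \frac{1}{2} \approx -0.5$)
$Q = \frac{12}{11}$ ($Q = \left(-12\right) \left(- \frac{1}{11}\right) = \frac{12}{11} \approx 1.0909$)
$q{\left(X \right)} = \frac{11 X}{12}$ ($q{\left(X \right)} = \frac{X}{\frac{12}{11}} = X \frac{11}{12} = \frac{11 X}{12}$)
$I{\left(v \right)} = - \frac{v^{2}}{9}$
$\left(q{\left(Y \right)} + I{\left(r \right)}\right)^{2} = \left(\frac{11}{12} \left(-11\right) - \frac{\left(- \frac{1}{2}\right)^{2}}{9}\right)^{2} = \left(- \frac{121}{12} - \frac{1}{36}\right)^{2} = \left(- \frac{91}{9}\right)^{2} = \frac{8281}{81}$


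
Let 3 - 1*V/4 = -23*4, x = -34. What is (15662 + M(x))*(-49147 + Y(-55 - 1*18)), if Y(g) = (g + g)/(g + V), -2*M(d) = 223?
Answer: -469260440775/614 ≈ -7.6427e+8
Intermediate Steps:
M(d) = -223/2 (M(d) = -1/2*223 = -223/2)
V = 380 (V = 12 - (-92)*4 = 12 - 4*(-92) = 12 + 368 = 380)
Y(g) = 2*g/(380 + g) (Y(g) = (g + g)/(g + 380) = (2*g)/(380 + g) = 2*g/(380 + g))
(15662 + M(x))*(-49147 + Y(-55 - 1*18)) = (15662 - 223/2)*(-49147 + 2*(-55 - 1*18)/(380 + (-55 - 1*18))) = 31101*(-49147 + 2*(-55 - 18)/(380 + (-55 - 18)))/2 = 31101*(-49147 + 2*(-73)/(380 - 73))/2 = 31101*(-49147 + 2*(-73)/307)/2 = 31101*(-49147 + 2*(-73)*(1/307))/2 = 31101*(-49147 - 146/307)/2 = (31101/2)*(-15088275/307) = -469260440775/614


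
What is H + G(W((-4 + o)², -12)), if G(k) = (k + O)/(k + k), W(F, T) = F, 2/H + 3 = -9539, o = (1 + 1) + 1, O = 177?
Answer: 424618/4771 ≈ 89.000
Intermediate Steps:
o = 3 (o = 2 + 1 = 3)
H = -1/4771 (H = 2/(-3 - 9539) = 2/(-9542) = 2*(-1/9542) = -1/4771 ≈ -0.00020960)
G(k) = (177 + k)/(2*k) (G(k) = (k + 177)/(k + k) = (177 + k)/((2*k)) = (177 + k)*(1/(2*k)) = (177 + k)/(2*k))
H + G(W((-4 + o)², -12)) = -1/4771 + (177 + (-4 + 3)²)/(2*((-4 + 3)²)) = -1/4771 + (177 + (-1)²)/(2*((-1)²)) = -1/4771 + (½)*(177 + 1)/1 = -1/4771 + (½)*1*178 = -1/4771 + 89 = 424618/4771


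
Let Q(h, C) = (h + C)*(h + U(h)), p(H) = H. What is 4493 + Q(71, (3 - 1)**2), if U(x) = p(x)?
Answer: 15143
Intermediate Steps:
U(x) = x
Q(h, C) = 2*h*(C + h) (Q(h, C) = (h + C)*(h + h) = (C + h)*(2*h) = 2*h*(C + h))
4493 + Q(71, (3 - 1)**2) = 4493 + 2*71*((3 - 1)**2 + 71) = 4493 + 2*71*(2**2 + 71) = 4493 + 2*71*(4 + 71) = 4493 + 2*71*75 = 4493 + 10650 = 15143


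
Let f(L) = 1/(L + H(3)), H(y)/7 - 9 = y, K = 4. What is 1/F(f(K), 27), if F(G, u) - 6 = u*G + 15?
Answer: 88/1875 ≈ 0.046933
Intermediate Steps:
H(y) = 63 + 7*y
f(L) = 1/(84 + L) (f(L) = 1/(L + (63 + 7*3)) = 1/(L + (63 + 21)) = 1/(L + 84) = 1/(84 + L))
F(G, u) = 21 + G*u (F(G, u) = 6 + (u*G + 15) = 6 + (G*u + 15) = 6 + (15 + G*u) = 21 + G*u)
1/F(f(K), 27) = 1/(21 + 27/(84 + 4)) = 1/(21 + 27/88) = 1/(1875/88) = 88/1875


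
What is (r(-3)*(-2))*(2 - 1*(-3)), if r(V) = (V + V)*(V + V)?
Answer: -360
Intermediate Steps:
r(V) = 4*V² (r(V) = (2*V)*(2*V) = 4*V²)
(r(-3)*(-2))*(2 - 1*(-3)) = ((4*(-3)²)*(-2))*(2 - 1*(-3)) = ((4*9)*(-2))*(2 + 3) = (36*(-2))*5 = -72*5 = -360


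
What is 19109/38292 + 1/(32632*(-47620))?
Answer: 7423539982067/14875827796320 ≈ 0.49903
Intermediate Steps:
19109/38292 + 1/(32632*(-47620)) = 19109*(1/38292) + (1/32632)*(-1/47620) = 19109/38292 - 1/1553935840 = 7423539982067/14875827796320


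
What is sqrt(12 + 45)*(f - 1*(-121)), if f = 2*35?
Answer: 191*sqrt(57) ≈ 1442.0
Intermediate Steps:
f = 70
sqrt(12 + 45)*(f - 1*(-121)) = sqrt(12 + 45)*(70 - 1*(-121)) = sqrt(57)*(70 + 121) = sqrt(57)*191 = 191*sqrt(57)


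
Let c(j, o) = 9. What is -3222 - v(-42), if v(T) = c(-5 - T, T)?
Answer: -3231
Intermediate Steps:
v(T) = 9
-3222 - v(-42) = -3222 - 1*9 = -3222 - 9 = -3231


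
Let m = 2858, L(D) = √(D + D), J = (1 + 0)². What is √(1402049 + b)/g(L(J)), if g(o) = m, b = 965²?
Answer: √2333274/2858 ≈ 0.53447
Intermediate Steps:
b = 931225
J = 1 (J = 1² = 1)
L(D) = √2*√D (L(D) = √(2*D) = √2*√D)
g(o) = 2858
√(1402049 + b)/g(L(J)) = √(1402049 + 931225)/2858 = √2333274*(1/2858) = √2333274/2858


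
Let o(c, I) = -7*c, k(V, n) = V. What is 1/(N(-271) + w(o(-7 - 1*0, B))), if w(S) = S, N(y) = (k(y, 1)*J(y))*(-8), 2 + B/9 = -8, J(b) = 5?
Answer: 1/10889 ≈ 9.1836e-5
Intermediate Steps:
B = -90 (B = -18 + 9*(-8) = -18 - 72 = -90)
N(y) = -40*y (N(y) = (y*5)*(-8) = (5*y)*(-8) = -40*y)
1/(N(-271) + w(o(-7 - 1*0, B))) = 1/(-40*(-271) - 7*(-7 - 1*0)) = 1/(10840 - 7*(-7 + 0)) = 1/(10840 - 7*(-7)) = 1/(10840 + 49) = 1/10889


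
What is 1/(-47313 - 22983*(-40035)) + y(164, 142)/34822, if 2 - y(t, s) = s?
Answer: -197001007789/48999783567960 ≈ -0.0040204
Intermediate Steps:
y(t, s) = 2 - s
1/(-47313 - 22983*(-40035)) + y(164, 142)/34822 = 1/(-47313 - 22983*(-40035)) + (2 - 1*142)/34822 = -1/40035/(-70296) + (2 - 142)*(1/34822) = -1/70296*(-1/40035) - 140*1/34822 = 1/2814300360 - 70/17411 = -197001007789/48999783567960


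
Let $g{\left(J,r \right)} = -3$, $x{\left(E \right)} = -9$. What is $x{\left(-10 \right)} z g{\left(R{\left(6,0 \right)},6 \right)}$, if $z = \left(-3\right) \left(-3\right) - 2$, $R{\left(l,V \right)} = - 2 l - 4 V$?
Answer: $189$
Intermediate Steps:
$R{\left(l,V \right)} = - 4 V - 2 l$
$z = 7$ ($z = 9 - 2 = 7$)
$x{\left(-10 \right)} z g{\left(R{\left(6,0 \right)},6 \right)} = \left(-9\right) 7 \left(-3\right) = \left(-63\right) \left(-3\right) = 189$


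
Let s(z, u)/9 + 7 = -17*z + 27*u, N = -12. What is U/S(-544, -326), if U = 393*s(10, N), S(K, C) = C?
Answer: 1772037/326 ≈ 5435.7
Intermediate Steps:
s(z, u) = -63 - 153*z + 243*u (s(z, u) = -63 + 9*(-17*z + 27*u) = -63 + (-153*z + 243*u) = -63 - 153*z + 243*u)
U = -1772037 (U = 393*(-63 - 153*10 + 243*(-12)) = 393*(-63 - 1530 - 2916) = 393*(-4509) = -1772037)
U/S(-544, -326) = -1772037/(-326) = -1772037*(-1/326) = 1772037/326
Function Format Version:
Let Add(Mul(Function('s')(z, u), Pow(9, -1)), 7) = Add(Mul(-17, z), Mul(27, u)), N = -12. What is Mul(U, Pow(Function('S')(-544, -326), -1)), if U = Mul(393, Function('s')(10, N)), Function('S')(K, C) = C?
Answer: Rational(1772037, 326) ≈ 5435.7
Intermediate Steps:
Function('s')(z, u) = Add(-63, Mul(-153, z), Mul(243, u)) (Function('s')(z, u) = Add(-63, Mul(9, Add(Mul(-17, z), Mul(27, u)))) = Add(-63, Add(Mul(-153, z), Mul(243, u))) = Add(-63, Mul(-153, z), Mul(243, u)))
U = -1772037 (U = Mul(393, Add(-63, Mul(-153, 10), Mul(243, -12))) = Mul(393, Add(-63, -1530, -2916)) = Mul(393, -4509) = -1772037)
Mul(U, Pow(Function('S')(-544, -326), -1)) = Mul(-1772037, Pow(-326, -1)) = Mul(-1772037, Rational(-1, 326)) = Rational(1772037, 326)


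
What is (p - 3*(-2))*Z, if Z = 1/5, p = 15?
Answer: 21/5 ≈ 4.2000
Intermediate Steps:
Z = ⅕ ≈ 0.20000
(p - 3*(-2))*Z = (15 - 3*(-2))*(⅕) = (15 + 6)*(⅕) = 21*(⅕) = 21/5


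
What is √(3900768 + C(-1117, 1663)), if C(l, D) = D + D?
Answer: √3904094 ≈ 1975.9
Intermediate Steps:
C(l, D) = 2*D
√(3900768 + C(-1117, 1663)) = √(3900768 + 2*1663) = √(3900768 + 3326) = √3904094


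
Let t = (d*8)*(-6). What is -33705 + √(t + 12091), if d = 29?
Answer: -33705 + √10699 ≈ -33602.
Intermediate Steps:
t = -1392 (t = (29*8)*(-6) = 232*(-6) = -1392)
-33705 + √(t + 12091) = -33705 + √(-1392 + 12091) = -33705 + √10699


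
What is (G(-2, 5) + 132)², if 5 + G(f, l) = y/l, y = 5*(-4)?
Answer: 15129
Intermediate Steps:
y = -20
G(f, l) = -5 - 20/l
(G(-2, 5) + 132)² = ((-5 - 20/5) + 132)² = ((-5 - 20*⅕) + 132)² = ((-5 - 4) + 132)² = (-9 + 132)² = 123² = 15129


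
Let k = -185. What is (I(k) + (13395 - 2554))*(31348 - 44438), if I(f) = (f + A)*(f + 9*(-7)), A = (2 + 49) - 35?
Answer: -690536770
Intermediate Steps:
A = 16 (A = 51 - 35 = 16)
I(f) = (-63 + f)*(16 + f) (I(f) = (f + 16)*(f + 9*(-7)) = (16 + f)*(f - 63) = (16 + f)*(-63 + f) = (-63 + f)*(16 + f))
(I(k) + (13395 - 2554))*(31348 - 44438) = ((-1008 + (-185)² - 47*(-185)) + (13395 - 2554))*(31348 - 44438) = ((-1008 + 34225 + 8695) + 10841)*(-13090) = (41912 + 10841)*(-13090) = 52753*(-13090) = -690536770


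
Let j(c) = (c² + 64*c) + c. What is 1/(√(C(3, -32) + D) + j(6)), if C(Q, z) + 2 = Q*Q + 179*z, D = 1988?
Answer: 426/185209 - I*√3733/185209 ≈ 0.0023001 - 0.00032989*I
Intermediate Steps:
C(Q, z) = -2 + Q² + 179*z (C(Q, z) = -2 + (Q*Q + 179*z) = -2 + (Q² + 179*z) = -2 + Q² + 179*z)
j(c) = c² + 65*c
1/(√(C(3, -32) + D) + j(6)) = 1/(√((-2 + 3² + 179*(-32)) + 1988) + 6*(65 + 6)) = 1/(√((-2 + 9 - 5728) + 1988) + 6*71) = 1/(√(-5721 + 1988) + 426) = 1/(√(-3733) + 426) = 1/(I*√3733 + 426) = 1/(426 + I*√3733)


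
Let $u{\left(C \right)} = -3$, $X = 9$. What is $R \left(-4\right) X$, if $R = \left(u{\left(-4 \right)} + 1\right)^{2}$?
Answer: $-144$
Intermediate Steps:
$R = 4$ ($R = \left(-3 + 1\right)^{2} = \left(-2\right)^{2} = 4$)
$R \left(-4\right) X = 4 \left(-4\right) 9 = \left(-16\right) 9 = -144$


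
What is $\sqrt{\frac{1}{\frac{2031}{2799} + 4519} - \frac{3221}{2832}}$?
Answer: $\frac{i \sqrt{158375118667109691}}{373196004} \approx 1.0664 i$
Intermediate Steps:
$\sqrt{\frac{1}{\frac{2031}{2799} + 4519} - \frac{3221}{2832}} = \sqrt{\frac{1}{2031 \cdot \frac{1}{2799} + 4519} - \frac{3221}{2832}} = \sqrt{\frac{1}{\frac{677}{933} + 4519} - \frac{3221}{2832}} = \sqrt{\frac{1}{\frac{4216904}{933}} - \frac{3221}{2832}} = \sqrt{\frac{933}{4216904} - \frac{3221}{2832}} = \sqrt{- \frac{1697500691}{1492784016}} = \frac{i \sqrt{158375118667109691}}{373196004}$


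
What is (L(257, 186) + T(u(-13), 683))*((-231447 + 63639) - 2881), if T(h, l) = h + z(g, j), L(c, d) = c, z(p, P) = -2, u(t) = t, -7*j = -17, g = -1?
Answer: -41306738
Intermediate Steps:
j = 17/7 (j = -1/7*(-17) = 17/7 ≈ 2.4286)
T(h, l) = -2 + h (T(h, l) = h - 2 = -2 + h)
(L(257, 186) + T(u(-13), 683))*((-231447 + 63639) - 2881) = (257 + (-2 - 13))*((-231447 + 63639) - 2881) = (257 - 15)*(-167808 - 2881) = 242*(-170689) = -41306738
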